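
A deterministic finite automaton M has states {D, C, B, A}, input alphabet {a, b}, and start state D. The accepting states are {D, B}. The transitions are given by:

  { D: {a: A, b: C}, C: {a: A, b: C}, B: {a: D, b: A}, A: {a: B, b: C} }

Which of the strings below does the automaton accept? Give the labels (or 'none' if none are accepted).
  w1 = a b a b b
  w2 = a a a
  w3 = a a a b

w2

w1: Trace: D -a-> A -b-> C -a-> A -b-> C -b-> C  → end C, rejected
w2: Trace: D -a-> A -a-> B -a-> D  → end D, accepted
w3: Trace: D -a-> A -a-> B -a-> D -b-> C  → end C, rejected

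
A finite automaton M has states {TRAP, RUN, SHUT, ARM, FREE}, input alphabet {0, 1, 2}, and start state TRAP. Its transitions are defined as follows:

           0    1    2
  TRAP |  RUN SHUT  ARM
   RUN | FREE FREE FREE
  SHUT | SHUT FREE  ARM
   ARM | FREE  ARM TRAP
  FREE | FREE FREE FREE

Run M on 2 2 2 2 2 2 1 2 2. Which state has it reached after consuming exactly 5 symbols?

Trace: TRAP -2-> ARM -2-> TRAP -2-> ARM -2-> TRAP -2-> ARM
After 5 symbols: ARM.

ARM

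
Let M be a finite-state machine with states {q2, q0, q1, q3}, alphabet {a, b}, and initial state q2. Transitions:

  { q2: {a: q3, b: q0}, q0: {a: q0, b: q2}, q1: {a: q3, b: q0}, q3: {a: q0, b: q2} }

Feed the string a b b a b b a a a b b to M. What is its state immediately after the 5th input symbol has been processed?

q2

start at q2
read 'a': q2 → q3
read 'b': q3 → q2
read 'b': q2 → q0
read 'a': q0 → q0
read 'b': q0 → q2
After 5 symbols: q2.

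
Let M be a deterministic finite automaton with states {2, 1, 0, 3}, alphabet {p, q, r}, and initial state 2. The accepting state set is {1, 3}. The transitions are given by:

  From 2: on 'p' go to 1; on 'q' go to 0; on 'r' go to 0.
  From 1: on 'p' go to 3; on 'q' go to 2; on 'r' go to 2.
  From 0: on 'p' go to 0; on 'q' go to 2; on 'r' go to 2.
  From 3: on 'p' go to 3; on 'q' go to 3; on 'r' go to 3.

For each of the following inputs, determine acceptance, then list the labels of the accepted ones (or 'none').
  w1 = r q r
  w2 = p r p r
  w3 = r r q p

w1: 2 → 0 → 2 → 0  → end 0, rejected
w2: 2 → 1 → 2 → 1 → 2  → end 2, rejected
w3: 2 → 0 → 2 → 0 → 0  → end 0, rejected

none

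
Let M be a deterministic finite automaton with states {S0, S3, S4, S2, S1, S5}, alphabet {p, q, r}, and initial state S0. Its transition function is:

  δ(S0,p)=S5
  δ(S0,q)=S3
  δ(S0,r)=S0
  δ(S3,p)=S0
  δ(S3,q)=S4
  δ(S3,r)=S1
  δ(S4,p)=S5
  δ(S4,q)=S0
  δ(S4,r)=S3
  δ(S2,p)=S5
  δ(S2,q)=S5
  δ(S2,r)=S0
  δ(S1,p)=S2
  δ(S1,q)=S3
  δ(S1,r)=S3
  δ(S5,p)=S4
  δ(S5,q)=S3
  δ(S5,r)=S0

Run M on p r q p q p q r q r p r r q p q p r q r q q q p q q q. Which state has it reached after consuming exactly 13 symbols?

S0

S0 → S5 → S0 → S3 → S0 → S3 → S0 → S3 → S1 → S3 → S1 → S2 → S0 → S0
After 13 symbols: S0.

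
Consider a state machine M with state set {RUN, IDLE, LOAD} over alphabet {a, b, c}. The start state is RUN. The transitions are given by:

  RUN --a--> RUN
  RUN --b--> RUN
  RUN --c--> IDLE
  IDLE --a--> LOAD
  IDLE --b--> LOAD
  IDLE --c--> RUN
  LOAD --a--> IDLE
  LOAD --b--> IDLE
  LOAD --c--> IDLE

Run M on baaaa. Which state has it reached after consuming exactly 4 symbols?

Trace: RUN -b-> RUN -a-> RUN -a-> RUN -a-> RUN
After 4 symbols: RUN.

RUN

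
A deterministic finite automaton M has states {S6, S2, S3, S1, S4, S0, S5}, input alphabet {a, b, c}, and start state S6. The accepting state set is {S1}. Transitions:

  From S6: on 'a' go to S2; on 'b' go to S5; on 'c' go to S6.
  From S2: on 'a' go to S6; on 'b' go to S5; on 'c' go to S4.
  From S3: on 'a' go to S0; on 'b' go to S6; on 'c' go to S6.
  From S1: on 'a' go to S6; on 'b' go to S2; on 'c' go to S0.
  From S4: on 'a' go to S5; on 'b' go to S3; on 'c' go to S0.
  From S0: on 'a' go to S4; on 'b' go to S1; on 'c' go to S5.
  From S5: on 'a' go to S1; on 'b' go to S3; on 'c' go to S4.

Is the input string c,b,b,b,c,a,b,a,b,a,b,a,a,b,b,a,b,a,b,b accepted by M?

Trace: S6 -c-> S6 -b-> S5 -b-> S3 -b-> S6 -c-> S6 -a-> S2 -b-> S5 -a-> S1 -b-> S2 -a-> S6 -b-> S5 -a-> S1 -a-> S6 -b-> S5 -b-> S3 -a-> S0 -b-> S1 -a-> S6 -b-> S5 -b-> S3
End state S3 is not accepting.

No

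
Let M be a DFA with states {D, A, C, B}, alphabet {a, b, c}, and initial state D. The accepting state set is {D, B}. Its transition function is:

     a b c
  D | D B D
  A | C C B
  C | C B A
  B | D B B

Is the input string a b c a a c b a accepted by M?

start at D
read 'a': D → D
read 'b': D → B
read 'c': B → B
read 'a': B → D
read 'a': D → D
read 'c': D → D
read 'b': D → B
read 'a': B → D
End state D is accepting.

Yes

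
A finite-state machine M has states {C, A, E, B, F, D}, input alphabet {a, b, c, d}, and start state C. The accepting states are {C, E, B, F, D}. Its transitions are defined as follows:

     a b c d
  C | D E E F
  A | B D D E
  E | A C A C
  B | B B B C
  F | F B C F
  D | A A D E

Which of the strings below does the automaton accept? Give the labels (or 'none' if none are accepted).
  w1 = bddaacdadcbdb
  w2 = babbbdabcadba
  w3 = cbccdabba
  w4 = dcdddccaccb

w1, w2, w3

w1:
  start at C
  read 'b': C → E
  read 'd': E → C
  read 'd': C → F
  read 'a': F → F
  read 'a': F → F
  read 'c': F → C
  read 'd': C → F
  read 'a': F → F
  read 'd': F → F
  read 'c': F → C
  read 'b': C → E
  read 'd': E → C
  read 'b': C → E
  end E, accepted
w2:
  start at C
  read 'b': C → E
  read 'a': E → A
  read 'b': A → D
  read 'b': D → A
  read 'b': A → D
  read 'd': D → E
  read 'a': E → A
  read 'b': A → D
  read 'c': D → D
  read 'a': D → A
  read 'd': A → E
  read 'b': E → C
  read 'a': C → D
  end D, accepted
w3:
  start at C
  read 'c': C → E
  read 'b': E → C
  read 'c': C → E
  read 'c': E → A
  read 'd': A → E
  read 'a': E → A
  read 'b': A → D
  read 'b': D → A
  read 'a': A → B
  end B, accepted
w4:
  start at C
  read 'd': C → F
  read 'c': F → C
  read 'd': C → F
  read 'd': F → F
  read 'd': F → F
  read 'c': F → C
  read 'c': C → E
  read 'a': E → A
  read 'c': A → D
  read 'c': D → D
  read 'b': D → A
  end A, rejected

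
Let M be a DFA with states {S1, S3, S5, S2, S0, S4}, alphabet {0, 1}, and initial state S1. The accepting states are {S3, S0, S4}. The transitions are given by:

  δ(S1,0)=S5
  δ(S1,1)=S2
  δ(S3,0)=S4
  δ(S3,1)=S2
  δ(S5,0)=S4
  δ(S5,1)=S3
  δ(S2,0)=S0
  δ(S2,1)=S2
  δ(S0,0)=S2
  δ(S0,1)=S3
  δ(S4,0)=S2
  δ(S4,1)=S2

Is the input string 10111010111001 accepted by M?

start at S1
read '1': S1 → S2
read '0': S2 → S0
read '1': S0 → S3
read '1': S3 → S2
read '1': S2 → S2
read '0': S2 → S0
read '1': S0 → S3
read '0': S3 → S4
read '1': S4 → S2
read '1': S2 → S2
read '1': S2 → S2
read '0': S2 → S0
read '0': S0 → S2
read '1': S2 → S2
End state S2 is not accepting.

No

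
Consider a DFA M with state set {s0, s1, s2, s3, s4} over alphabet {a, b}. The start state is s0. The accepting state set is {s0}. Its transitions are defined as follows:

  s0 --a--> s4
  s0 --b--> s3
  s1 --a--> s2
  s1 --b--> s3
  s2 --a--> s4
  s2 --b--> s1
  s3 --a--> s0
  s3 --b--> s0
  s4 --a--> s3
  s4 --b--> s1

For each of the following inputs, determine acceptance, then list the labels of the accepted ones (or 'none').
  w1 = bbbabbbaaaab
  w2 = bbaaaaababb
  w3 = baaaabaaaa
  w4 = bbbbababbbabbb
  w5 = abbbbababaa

w1: s0 → s3 → s0 → s3 → s0 → s3 → s0 → s3 → s0 → s4 → s3 → s0 → s3  → end s3, rejected
w2: s0 → s3 → s0 → s4 → s3 → s0 → s4 → s3 → s0 → s4 → s1 → s3  → end s3, rejected
w3: s0 → s3 → s0 → s4 → s3 → s0 → s3 → s0 → s4 → s3 → s0  → end s0, accepted
w4: s0 → s3 → s0 → s3 → s0 → s4 → s1 → s2 → s1 → s3 → s0 → s4 → s1 → s3 → s0  → end s0, accepted
w5: s0 → s4 → s1 → s3 → s0 → s3 → s0 → s3 → s0 → s3 → s0 → s4  → end s4, rejected

w3, w4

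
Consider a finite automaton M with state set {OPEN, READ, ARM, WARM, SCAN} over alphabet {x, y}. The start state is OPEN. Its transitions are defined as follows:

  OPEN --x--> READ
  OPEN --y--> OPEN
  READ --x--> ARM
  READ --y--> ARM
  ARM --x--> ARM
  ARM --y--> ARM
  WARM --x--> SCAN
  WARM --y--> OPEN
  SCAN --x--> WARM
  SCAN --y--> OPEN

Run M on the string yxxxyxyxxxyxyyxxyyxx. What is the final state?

start at OPEN
read 'y': OPEN → OPEN
read 'x': OPEN → READ
read 'x': READ → ARM
read 'x': ARM → ARM
read 'y': ARM → ARM
read 'x': ARM → ARM
read 'y': ARM → ARM
read 'x': ARM → ARM
read 'x': ARM → ARM
read 'x': ARM → ARM
read 'y': ARM → ARM
read 'x': ARM → ARM
read 'y': ARM → ARM
read 'y': ARM → ARM
read 'x': ARM → ARM
read 'x': ARM → ARM
read 'y': ARM → ARM
read 'y': ARM → ARM
read 'x': ARM → ARM
read 'x': ARM → ARM

ARM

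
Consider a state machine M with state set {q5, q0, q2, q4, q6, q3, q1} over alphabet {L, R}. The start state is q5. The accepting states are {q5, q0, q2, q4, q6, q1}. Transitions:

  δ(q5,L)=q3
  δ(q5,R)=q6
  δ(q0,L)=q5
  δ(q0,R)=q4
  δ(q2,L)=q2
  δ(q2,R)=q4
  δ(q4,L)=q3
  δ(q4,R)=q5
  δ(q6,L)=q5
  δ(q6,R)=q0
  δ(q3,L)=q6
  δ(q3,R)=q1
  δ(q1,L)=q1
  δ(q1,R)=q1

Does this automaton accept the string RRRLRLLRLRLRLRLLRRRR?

q5 → q6 → q0 → q4 → q3 → q1 → q1 → q1 → q1 → q1 → q1 → q1 → q1 → q1 → q1 → q1 → q1 → q1 → q1 → q1 → q1
End state q1 is accepting.

Yes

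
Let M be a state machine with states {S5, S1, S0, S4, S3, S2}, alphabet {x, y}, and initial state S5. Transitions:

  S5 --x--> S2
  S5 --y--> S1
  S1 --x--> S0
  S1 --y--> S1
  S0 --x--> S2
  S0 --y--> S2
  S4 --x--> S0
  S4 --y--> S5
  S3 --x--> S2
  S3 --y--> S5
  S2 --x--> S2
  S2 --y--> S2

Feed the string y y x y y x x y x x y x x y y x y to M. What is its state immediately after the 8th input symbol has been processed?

S2

S5 → S1 → S1 → S0 → S2 → S2 → S2 → S2 → S2
After 8 symbols: S2.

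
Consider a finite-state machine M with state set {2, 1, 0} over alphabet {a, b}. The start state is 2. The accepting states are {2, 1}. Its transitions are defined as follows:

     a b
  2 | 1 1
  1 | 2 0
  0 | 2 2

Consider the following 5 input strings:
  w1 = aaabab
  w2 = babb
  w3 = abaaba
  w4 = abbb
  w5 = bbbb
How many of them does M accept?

w1: 2 → 1 → 2 → 1 → 0 → 2 → 1  → end 1, accepted
w2: 2 → 1 → 2 → 1 → 0  → end 0, rejected
w3: 2 → 1 → 0 → 2 → 1 → 0 → 2  → end 2, accepted
w4: 2 → 1 → 0 → 2 → 1  → end 1, accepted
w5: 2 → 1 → 0 → 2 → 1  → end 1, accepted

4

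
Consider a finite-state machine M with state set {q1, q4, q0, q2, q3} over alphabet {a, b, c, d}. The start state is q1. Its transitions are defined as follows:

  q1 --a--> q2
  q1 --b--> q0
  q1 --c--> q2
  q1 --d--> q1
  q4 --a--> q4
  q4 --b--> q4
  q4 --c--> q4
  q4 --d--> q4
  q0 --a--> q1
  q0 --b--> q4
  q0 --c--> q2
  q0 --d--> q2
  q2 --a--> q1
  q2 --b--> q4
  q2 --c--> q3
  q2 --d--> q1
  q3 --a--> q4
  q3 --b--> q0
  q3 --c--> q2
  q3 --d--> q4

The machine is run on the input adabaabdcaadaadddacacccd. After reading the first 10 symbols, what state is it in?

start at q1
read 'a': q1 → q2
read 'd': q2 → q1
read 'a': q1 → q2
read 'b': q2 → q4
read 'a': q4 → q4
read 'a': q4 → q4
read 'b': q4 → q4
read 'd': q4 → q4
read 'c': q4 → q4
read 'a': q4 → q4
After 10 symbols: q4.

q4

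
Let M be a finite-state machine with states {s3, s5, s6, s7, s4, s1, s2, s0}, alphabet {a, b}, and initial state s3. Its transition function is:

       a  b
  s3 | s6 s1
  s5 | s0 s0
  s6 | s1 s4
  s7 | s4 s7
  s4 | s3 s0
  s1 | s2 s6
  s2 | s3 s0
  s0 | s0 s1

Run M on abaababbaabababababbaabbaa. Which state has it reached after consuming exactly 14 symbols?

s2

Trace: s3 -a-> s6 -b-> s4 -a-> s3 -a-> s6 -b-> s4 -a-> s3 -b-> s1 -b-> s6 -a-> s1 -a-> s2 -b-> s0 -a-> s0 -b-> s1 -a-> s2
After 14 symbols: s2.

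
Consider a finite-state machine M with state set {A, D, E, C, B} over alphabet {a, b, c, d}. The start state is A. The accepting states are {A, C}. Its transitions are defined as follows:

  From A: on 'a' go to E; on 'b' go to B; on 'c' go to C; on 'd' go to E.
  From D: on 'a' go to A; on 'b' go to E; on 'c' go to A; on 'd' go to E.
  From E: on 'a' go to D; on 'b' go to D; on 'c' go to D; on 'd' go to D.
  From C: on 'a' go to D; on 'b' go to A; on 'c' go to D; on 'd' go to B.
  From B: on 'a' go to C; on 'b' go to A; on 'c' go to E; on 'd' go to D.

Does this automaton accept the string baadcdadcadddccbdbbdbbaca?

Trace: A -b-> B -a-> C -a-> D -d-> E -c-> D -d-> E -a-> D -d-> E -c-> D -a-> A -d-> E -d-> D -d-> E -c-> D -c-> A -b-> B -d-> D -b-> E -b-> D -d-> E -b-> D -b-> E -a-> D -c-> A -a-> E
End state E is not accepting.

No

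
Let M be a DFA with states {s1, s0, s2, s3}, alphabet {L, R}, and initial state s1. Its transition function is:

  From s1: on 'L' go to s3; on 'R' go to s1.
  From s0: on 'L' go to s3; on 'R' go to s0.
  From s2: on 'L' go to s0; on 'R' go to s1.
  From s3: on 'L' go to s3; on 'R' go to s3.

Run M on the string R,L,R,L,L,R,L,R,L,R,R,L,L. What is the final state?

s3

start at s1
read 'R': s1 → s1
read 'L': s1 → s3
read 'R': s3 → s3
read 'L': s3 → s3
read 'L': s3 → s3
read 'R': s3 → s3
read 'L': s3 → s3
read 'R': s3 → s3
read 'L': s3 → s3
read 'R': s3 → s3
read 'R': s3 → s3
read 'L': s3 → s3
read 'L': s3 → s3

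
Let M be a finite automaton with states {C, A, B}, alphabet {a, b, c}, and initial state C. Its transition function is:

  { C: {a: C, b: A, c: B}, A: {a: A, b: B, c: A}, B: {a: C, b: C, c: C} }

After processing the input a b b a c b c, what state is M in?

B

start at C
read 'a': C → C
read 'b': C → A
read 'b': A → B
read 'a': B → C
read 'c': C → B
read 'b': B → C
read 'c': C → B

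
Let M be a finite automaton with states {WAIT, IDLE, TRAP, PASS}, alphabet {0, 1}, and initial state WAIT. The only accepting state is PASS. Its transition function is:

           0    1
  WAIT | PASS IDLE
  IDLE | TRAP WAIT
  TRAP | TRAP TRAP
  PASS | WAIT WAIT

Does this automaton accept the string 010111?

No

WAIT → PASS → WAIT → PASS → WAIT → IDLE → WAIT
End state WAIT is not accepting.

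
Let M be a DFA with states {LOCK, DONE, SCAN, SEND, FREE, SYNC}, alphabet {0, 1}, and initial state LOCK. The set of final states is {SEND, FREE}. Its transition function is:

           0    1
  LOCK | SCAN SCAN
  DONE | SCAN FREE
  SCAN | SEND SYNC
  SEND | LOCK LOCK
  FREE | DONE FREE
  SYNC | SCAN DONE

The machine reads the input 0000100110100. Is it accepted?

Yes

start at LOCK
read '0': LOCK → SCAN
read '0': SCAN → SEND
read '0': SEND → LOCK
read '0': LOCK → SCAN
read '1': SCAN → SYNC
read '0': SYNC → SCAN
read '0': SCAN → SEND
read '1': SEND → LOCK
read '1': LOCK → SCAN
read '0': SCAN → SEND
read '1': SEND → LOCK
read '0': LOCK → SCAN
read '0': SCAN → SEND
End state SEND is accepting.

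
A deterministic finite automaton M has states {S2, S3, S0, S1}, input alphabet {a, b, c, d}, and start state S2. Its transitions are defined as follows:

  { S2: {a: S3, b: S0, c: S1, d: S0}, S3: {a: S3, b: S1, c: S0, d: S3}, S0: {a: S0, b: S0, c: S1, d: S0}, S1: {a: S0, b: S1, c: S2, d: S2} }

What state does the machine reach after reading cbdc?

S1

Trace: S2 -c-> S1 -b-> S1 -d-> S2 -c-> S1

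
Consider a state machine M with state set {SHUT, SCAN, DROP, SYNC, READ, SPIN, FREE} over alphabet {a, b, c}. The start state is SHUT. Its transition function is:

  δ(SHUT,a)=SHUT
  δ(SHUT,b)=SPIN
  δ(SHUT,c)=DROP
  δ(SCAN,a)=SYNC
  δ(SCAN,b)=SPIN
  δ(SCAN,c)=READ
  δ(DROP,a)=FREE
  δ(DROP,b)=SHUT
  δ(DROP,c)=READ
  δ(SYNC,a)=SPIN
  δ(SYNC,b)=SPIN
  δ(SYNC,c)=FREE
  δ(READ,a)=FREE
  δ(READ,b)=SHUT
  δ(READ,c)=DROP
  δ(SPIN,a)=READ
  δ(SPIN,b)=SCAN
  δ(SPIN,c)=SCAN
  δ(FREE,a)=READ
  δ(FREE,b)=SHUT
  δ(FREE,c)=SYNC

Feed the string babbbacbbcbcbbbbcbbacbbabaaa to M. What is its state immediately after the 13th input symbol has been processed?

SPIN

SHUT → SPIN → READ → SHUT → SPIN → SCAN → SYNC → FREE → SHUT → SPIN → SCAN → SPIN → SCAN → SPIN
After 13 symbols: SPIN.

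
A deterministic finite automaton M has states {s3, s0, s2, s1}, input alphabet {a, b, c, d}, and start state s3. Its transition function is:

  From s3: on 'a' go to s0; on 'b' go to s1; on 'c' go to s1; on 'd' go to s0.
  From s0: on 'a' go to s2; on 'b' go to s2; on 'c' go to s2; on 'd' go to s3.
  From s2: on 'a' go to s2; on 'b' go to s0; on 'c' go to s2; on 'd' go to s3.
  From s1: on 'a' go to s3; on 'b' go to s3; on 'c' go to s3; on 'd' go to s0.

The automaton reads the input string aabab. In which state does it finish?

s0

Trace: s3 -a-> s0 -a-> s2 -b-> s0 -a-> s2 -b-> s0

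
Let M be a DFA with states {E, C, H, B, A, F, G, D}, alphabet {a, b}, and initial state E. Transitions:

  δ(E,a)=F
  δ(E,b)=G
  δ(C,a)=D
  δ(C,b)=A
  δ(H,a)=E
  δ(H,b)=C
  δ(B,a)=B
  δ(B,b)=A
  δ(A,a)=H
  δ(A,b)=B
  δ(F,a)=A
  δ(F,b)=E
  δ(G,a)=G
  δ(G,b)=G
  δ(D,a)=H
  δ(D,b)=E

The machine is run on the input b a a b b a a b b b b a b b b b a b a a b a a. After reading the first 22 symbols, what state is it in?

G

start at E
read 'b': E → G
read 'a': G → G
read 'a': G → G
read 'b': G → G
read 'b': G → G
read 'a': G → G
read 'a': G → G
read 'b': G → G
read 'b': G → G
read 'b': G → G
read 'b': G → G
read 'a': G → G
read 'b': G → G
read 'b': G → G
read 'b': G → G
read 'b': G → G
read 'a': G → G
read 'b': G → G
read 'a': G → G
read 'a': G → G
read 'b': G → G
read 'a': G → G
After 22 symbols: G.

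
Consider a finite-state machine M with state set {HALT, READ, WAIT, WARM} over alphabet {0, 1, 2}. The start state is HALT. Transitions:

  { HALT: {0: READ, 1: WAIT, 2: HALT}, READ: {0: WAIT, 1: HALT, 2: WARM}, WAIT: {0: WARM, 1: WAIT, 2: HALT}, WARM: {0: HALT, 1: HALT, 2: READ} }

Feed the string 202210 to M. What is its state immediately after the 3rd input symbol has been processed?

HALT → HALT → READ → WARM
After 3 symbols: WARM.

WARM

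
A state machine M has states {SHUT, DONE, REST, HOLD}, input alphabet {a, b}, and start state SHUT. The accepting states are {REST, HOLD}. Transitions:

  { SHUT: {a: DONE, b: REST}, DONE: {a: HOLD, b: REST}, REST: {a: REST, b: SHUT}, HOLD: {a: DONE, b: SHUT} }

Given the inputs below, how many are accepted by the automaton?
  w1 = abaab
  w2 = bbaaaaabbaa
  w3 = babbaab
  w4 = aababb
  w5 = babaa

w1: Trace: SHUT -a-> DONE -b-> REST -a-> REST -a-> REST -b-> SHUT  → end SHUT, rejected
w2: Trace: SHUT -b-> REST -b-> SHUT -a-> DONE -a-> HOLD -a-> DONE -a-> HOLD -a-> DONE -b-> REST -b-> SHUT -a-> DONE -a-> HOLD  → end HOLD, accepted
w3: Trace: SHUT -b-> REST -a-> REST -b-> SHUT -b-> REST -a-> REST -a-> REST -b-> SHUT  → end SHUT, rejected
w4: Trace: SHUT -a-> DONE -a-> HOLD -b-> SHUT -a-> DONE -b-> REST -b-> SHUT  → end SHUT, rejected
w5: Trace: SHUT -b-> REST -a-> REST -b-> SHUT -a-> DONE -a-> HOLD  → end HOLD, accepted

2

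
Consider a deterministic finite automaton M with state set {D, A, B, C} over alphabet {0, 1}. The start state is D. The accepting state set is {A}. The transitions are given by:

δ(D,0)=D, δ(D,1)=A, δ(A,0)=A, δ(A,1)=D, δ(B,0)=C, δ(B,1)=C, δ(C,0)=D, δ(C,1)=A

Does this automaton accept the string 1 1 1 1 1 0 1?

No

start at D
read '1': D → A
read '1': A → D
read '1': D → A
read '1': A → D
read '1': D → A
read '0': A → A
read '1': A → D
End state D is not accepting.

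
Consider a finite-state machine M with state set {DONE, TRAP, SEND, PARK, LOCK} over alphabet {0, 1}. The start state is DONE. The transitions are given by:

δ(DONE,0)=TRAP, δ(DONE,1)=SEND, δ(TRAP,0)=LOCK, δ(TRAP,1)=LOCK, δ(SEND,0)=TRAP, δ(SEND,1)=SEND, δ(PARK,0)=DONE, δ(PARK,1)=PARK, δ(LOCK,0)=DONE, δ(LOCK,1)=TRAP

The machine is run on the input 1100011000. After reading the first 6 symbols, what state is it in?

SEND

Trace: DONE -1-> SEND -1-> SEND -0-> TRAP -0-> LOCK -0-> DONE -1-> SEND
After 6 symbols: SEND.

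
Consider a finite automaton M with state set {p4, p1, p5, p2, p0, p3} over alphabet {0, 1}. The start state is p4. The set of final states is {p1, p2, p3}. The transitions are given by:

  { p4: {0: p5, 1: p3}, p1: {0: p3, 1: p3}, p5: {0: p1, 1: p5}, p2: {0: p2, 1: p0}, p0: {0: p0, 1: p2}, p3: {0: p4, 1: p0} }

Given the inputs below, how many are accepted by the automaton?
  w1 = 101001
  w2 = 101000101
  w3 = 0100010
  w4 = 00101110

2

w1: p4 → p3 → p4 → p3 → p4 → p5 → p5  → end p5, rejected
w2: p4 → p3 → p4 → p3 → p4 → p5 → p1 → p3 → p4 → p3  → end p3, accepted
w3: p4 → p5 → p5 → p1 → p3 → p4 → p3 → p4  → end p4, rejected
w4: p4 → p5 → p1 → p3 → p4 → p3 → p0 → p2 → p2  → end p2, accepted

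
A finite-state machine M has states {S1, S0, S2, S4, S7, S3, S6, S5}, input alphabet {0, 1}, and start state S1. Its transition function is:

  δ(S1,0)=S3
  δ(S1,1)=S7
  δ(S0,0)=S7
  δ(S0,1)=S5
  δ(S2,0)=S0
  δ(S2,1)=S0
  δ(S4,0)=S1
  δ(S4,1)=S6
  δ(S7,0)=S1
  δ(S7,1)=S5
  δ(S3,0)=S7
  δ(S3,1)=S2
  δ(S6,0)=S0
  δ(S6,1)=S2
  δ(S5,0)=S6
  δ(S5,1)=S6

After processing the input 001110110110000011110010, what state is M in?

S1

start at S1
read '0': S1 → S3
read '0': S3 → S7
read '1': S7 → S5
read '1': S5 → S6
read '1': S6 → S2
read '0': S2 → S0
read '1': S0 → S5
read '1': S5 → S6
read '0': S6 → S0
read '1': S0 → S5
read '1': S5 → S6
read '0': S6 → S0
read '0': S0 → S7
read '0': S7 → S1
read '0': S1 → S3
read '0': S3 → S7
read '1': S7 → S5
read '1': S5 → S6
read '1': S6 → S2
read '1': S2 → S0
read '0': S0 → S7
read '0': S7 → S1
read '1': S1 → S7
read '0': S7 → S1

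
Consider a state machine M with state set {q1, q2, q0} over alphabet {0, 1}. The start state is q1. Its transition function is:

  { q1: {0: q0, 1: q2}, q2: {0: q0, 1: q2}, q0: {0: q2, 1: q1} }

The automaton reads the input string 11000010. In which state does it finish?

q1 → q2 → q2 → q0 → q2 → q0 → q2 → q2 → q0

q0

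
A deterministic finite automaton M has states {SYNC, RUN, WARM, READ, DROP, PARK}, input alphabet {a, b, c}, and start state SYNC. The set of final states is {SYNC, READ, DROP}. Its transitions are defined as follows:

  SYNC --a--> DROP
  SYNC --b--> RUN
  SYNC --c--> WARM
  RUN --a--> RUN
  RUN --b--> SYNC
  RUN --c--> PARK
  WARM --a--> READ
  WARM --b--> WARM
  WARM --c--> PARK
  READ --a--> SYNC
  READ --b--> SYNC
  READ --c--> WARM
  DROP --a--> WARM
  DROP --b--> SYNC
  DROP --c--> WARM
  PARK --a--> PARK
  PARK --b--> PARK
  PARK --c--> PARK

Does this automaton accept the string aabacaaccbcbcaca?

Trace: SYNC -a-> DROP -a-> WARM -b-> WARM -a-> READ -c-> WARM -a-> READ -a-> SYNC -c-> WARM -c-> PARK -b-> PARK -c-> PARK -b-> PARK -c-> PARK -a-> PARK -c-> PARK -a-> PARK
End state PARK is not accepting.

No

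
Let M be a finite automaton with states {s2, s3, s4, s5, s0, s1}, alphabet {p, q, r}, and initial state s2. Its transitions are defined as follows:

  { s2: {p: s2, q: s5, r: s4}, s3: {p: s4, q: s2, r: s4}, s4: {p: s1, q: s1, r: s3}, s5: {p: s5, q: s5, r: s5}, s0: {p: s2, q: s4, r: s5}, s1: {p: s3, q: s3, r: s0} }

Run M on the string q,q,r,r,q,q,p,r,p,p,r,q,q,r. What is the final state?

s2 → s5 → s5 → s5 → s5 → s5 → s5 → s5 → s5 → s5 → s5 → s5 → s5 → s5 → s5

s5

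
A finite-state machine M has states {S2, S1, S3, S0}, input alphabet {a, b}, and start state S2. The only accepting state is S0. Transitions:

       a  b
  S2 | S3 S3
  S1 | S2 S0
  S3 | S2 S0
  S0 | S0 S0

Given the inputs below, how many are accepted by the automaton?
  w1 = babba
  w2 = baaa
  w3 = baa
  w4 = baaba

2

w1: S2 → S3 → S2 → S3 → S0 → S0  → end S0, accepted
w2: S2 → S3 → S2 → S3 → S2  → end S2, rejected
w3: S2 → S3 → S2 → S3  → end S3, rejected
w4: S2 → S3 → S2 → S3 → S0 → S0  → end S0, accepted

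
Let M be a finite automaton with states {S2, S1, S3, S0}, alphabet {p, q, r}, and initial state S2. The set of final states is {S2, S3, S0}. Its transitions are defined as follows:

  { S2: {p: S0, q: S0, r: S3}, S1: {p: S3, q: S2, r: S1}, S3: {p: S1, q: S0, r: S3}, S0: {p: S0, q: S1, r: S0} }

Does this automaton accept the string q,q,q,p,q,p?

start at S2
read 'q': S2 → S0
read 'q': S0 → S1
read 'q': S1 → S2
read 'p': S2 → S0
read 'q': S0 → S1
read 'p': S1 → S3
End state S3 is accepting.

Yes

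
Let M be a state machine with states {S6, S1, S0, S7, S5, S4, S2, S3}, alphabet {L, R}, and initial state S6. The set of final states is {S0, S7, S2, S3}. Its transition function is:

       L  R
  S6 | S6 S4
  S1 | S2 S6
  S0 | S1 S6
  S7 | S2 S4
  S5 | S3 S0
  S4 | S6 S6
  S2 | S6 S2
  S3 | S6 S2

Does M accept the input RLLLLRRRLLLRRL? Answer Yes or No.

No

S6 → S4 → S6 → S6 → S6 → S6 → S4 → S6 → S4 → S6 → S6 → S6 → S4 → S6 → S6
End state S6 is not accepting.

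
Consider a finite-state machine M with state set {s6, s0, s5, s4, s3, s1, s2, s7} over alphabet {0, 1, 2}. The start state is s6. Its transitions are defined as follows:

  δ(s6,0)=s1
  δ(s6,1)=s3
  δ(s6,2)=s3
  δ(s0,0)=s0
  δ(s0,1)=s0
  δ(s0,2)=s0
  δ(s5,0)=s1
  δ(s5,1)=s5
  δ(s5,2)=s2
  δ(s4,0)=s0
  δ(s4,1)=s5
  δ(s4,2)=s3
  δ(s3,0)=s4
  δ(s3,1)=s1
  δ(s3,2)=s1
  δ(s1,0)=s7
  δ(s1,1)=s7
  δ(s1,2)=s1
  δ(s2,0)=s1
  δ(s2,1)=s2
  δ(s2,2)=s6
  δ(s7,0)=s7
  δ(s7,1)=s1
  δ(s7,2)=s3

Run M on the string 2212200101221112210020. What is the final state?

s6 → s3 → s1 → s7 → s3 → s1 → s7 → s7 → s1 → s7 → s1 → s1 → s1 → s7 → s1 → s7 → s3 → s1 → s7 → s7 → s7 → s3 → s4

s4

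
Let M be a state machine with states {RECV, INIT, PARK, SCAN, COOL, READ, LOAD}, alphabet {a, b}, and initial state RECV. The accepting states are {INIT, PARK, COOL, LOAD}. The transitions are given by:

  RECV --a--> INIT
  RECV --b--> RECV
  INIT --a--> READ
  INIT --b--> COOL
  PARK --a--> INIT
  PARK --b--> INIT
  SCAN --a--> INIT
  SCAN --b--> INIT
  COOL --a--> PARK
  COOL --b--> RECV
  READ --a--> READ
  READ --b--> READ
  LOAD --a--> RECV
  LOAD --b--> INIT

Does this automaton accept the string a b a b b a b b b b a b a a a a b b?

Trace: RECV -a-> INIT -b-> COOL -a-> PARK -b-> INIT -b-> COOL -a-> PARK -b-> INIT -b-> COOL -b-> RECV -b-> RECV -a-> INIT -b-> COOL -a-> PARK -a-> INIT -a-> READ -a-> READ -b-> READ -b-> READ
End state READ is not accepting.

No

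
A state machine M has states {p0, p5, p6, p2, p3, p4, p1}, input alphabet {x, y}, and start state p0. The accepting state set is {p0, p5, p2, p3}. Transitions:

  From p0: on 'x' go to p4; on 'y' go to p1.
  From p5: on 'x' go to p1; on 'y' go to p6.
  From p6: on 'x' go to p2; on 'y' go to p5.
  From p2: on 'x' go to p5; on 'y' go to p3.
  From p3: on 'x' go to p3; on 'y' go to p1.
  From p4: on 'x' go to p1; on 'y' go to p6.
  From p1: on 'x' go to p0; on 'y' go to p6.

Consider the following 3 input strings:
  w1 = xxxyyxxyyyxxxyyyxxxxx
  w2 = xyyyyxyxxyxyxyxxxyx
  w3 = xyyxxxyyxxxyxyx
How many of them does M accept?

w1: Trace: p0 -x-> p4 -x-> p1 -x-> p0 -y-> p1 -y-> p6 -x-> p2 -x-> p5 -y-> p6 -y-> p5 -y-> p6 -x-> p2 -x-> p5 -x-> p1 -y-> p6 -y-> p5 -y-> p6 -x-> p2 -x-> p5 -x-> p1 -x-> p0 -x-> p4  → end p4, rejected
w2: Trace: p0 -x-> p4 -y-> p6 -y-> p5 -y-> p6 -y-> p5 -x-> p1 -y-> p6 -x-> p2 -x-> p5 -y-> p6 -x-> p2 -y-> p3 -x-> p3 -y-> p1 -x-> p0 -x-> p4 -x-> p1 -y-> p6 -x-> p2  → end p2, accepted
w3: Trace: p0 -x-> p4 -y-> p6 -y-> p5 -x-> p1 -x-> p0 -x-> p4 -y-> p6 -y-> p5 -x-> p1 -x-> p0 -x-> p4 -y-> p6 -x-> p2 -y-> p3 -x-> p3  → end p3, accepted

2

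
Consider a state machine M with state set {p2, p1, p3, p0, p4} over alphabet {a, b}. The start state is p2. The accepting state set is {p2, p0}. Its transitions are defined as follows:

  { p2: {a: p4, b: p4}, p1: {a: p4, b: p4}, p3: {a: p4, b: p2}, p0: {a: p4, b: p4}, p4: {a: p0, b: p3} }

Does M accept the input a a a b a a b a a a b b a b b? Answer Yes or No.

Yes

start at p2
read 'a': p2 → p4
read 'a': p4 → p0
read 'a': p0 → p4
read 'b': p4 → p3
read 'a': p3 → p4
read 'a': p4 → p0
read 'b': p0 → p4
read 'a': p4 → p0
read 'a': p0 → p4
read 'a': p4 → p0
read 'b': p0 → p4
read 'b': p4 → p3
read 'a': p3 → p4
read 'b': p4 → p3
read 'b': p3 → p2
End state p2 is accepting.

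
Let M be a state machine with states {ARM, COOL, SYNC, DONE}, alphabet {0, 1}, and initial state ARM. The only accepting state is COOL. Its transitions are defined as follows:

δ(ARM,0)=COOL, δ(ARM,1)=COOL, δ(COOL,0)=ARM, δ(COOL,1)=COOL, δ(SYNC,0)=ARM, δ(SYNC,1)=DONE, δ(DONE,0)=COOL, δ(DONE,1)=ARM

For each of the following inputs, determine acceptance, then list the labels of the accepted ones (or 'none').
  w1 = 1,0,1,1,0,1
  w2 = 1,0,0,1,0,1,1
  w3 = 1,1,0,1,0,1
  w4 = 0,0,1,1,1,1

w1, w2, w3, w4

w1:
  start at ARM
  read '1': ARM → COOL
  read '0': COOL → ARM
  read '1': ARM → COOL
  read '1': COOL → COOL
  read '0': COOL → ARM
  read '1': ARM → COOL
  end COOL, accepted
w2:
  start at ARM
  read '1': ARM → COOL
  read '0': COOL → ARM
  read '0': ARM → COOL
  read '1': COOL → COOL
  read '0': COOL → ARM
  read '1': ARM → COOL
  read '1': COOL → COOL
  end COOL, accepted
w3:
  start at ARM
  read '1': ARM → COOL
  read '1': COOL → COOL
  read '0': COOL → ARM
  read '1': ARM → COOL
  read '0': COOL → ARM
  read '1': ARM → COOL
  end COOL, accepted
w4:
  start at ARM
  read '0': ARM → COOL
  read '0': COOL → ARM
  read '1': ARM → COOL
  read '1': COOL → COOL
  read '1': COOL → COOL
  read '1': COOL → COOL
  end COOL, accepted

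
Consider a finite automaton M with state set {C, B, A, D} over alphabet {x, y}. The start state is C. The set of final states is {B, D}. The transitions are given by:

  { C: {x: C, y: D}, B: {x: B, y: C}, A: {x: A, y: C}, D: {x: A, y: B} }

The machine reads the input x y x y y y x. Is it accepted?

Yes

C → C → D → A → C → D → B → B
End state B is accepting.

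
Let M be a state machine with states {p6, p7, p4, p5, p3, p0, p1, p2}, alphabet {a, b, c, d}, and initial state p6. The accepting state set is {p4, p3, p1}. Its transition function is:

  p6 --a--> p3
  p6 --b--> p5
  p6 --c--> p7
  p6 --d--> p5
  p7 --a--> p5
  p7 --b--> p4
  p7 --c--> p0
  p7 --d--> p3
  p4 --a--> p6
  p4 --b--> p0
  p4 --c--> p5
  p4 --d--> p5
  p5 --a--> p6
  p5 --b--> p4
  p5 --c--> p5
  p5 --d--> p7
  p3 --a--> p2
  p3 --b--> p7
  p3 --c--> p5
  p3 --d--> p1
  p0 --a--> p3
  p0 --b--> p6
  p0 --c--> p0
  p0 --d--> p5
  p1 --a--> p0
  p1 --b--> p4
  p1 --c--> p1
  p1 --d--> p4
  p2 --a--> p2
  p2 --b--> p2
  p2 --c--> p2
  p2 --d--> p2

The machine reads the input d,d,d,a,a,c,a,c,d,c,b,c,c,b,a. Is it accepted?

p6 → p5 → p7 → p3 → p2 → p2 → p2 → p2 → p2 → p2 → p2 → p2 → p2 → p2 → p2 → p2
End state p2 is not accepting.

No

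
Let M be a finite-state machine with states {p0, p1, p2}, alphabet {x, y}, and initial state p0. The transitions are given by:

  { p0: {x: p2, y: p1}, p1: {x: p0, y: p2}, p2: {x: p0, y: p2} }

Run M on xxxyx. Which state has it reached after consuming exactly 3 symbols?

p2

Trace: p0 -x-> p2 -x-> p0 -x-> p2
After 3 symbols: p2.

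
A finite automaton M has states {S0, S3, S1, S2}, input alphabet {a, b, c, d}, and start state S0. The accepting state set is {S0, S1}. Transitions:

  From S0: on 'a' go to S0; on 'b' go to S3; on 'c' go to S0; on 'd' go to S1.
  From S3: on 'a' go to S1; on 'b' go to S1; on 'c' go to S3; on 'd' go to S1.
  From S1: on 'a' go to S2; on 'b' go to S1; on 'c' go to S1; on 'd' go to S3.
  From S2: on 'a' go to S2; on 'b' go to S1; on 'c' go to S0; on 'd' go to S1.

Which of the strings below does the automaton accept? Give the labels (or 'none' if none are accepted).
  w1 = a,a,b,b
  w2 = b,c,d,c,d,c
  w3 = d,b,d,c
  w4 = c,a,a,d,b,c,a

w1

w1:
  start at S0
  read 'a': S0 → S0
  read 'a': S0 → S0
  read 'b': S0 → S3
  read 'b': S3 → S1
  end S1, accepted
w2:
  start at S0
  read 'b': S0 → S3
  read 'c': S3 → S3
  read 'd': S3 → S1
  read 'c': S1 → S1
  read 'd': S1 → S3
  read 'c': S3 → S3
  end S3, rejected
w3:
  start at S0
  read 'd': S0 → S1
  read 'b': S1 → S1
  read 'd': S1 → S3
  read 'c': S3 → S3
  end S3, rejected
w4:
  start at S0
  read 'c': S0 → S0
  read 'a': S0 → S0
  read 'a': S0 → S0
  read 'd': S0 → S1
  read 'b': S1 → S1
  read 'c': S1 → S1
  read 'a': S1 → S2
  end S2, rejected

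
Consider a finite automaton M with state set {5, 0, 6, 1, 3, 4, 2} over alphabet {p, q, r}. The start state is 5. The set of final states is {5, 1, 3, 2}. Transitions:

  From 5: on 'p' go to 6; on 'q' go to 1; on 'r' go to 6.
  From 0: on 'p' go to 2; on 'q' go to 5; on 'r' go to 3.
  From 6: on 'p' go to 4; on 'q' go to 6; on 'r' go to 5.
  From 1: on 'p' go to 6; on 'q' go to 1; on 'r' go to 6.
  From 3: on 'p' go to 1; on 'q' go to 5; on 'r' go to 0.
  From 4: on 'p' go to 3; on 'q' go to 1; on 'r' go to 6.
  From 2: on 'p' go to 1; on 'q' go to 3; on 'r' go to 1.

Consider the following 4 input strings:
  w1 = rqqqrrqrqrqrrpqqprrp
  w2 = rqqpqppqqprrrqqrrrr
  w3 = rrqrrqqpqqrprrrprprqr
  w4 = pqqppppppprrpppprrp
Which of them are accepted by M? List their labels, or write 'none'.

w2

w1:
  start at 5
  read 'r': 5 → 6
  read 'q': 6 → 6
  read 'q': 6 → 6
  read 'q': 6 → 6
  read 'r': 6 → 5
  read 'r': 5 → 6
  read 'q': 6 → 6
  read 'r': 6 → 5
  read 'q': 5 → 1
  read 'r': 1 → 6
  read 'q': 6 → 6
  read 'r': 6 → 5
  read 'r': 5 → 6
  read 'p': 6 → 4
  read 'q': 4 → 1
  read 'q': 1 → 1
  read 'p': 1 → 6
  read 'r': 6 → 5
  read 'r': 5 → 6
  read 'p': 6 → 4
  end 4, rejected
w2:
  start at 5
  read 'r': 5 → 6
  read 'q': 6 → 6
  read 'q': 6 → 6
  read 'p': 6 → 4
  read 'q': 4 → 1
  read 'p': 1 → 6
  read 'p': 6 → 4
  read 'q': 4 → 1
  read 'q': 1 → 1
  read 'p': 1 → 6
  read 'r': 6 → 5
  read 'r': 5 → 6
  read 'r': 6 → 5
  read 'q': 5 → 1
  read 'q': 1 → 1
  read 'r': 1 → 6
  read 'r': 6 → 5
  read 'r': 5 → 6
  read 'r': 6 → 5
  end 5, accepted
w3:
  start at 5
  read 'r': 5 → 6
  read 'r': 6 → 5
  read 'q': 5 → 1
  read 'r': 1 → 6
  read 'r': 6 → 5
  read 'q': 5 → 1
  read 'q': 1 → 1
  read 'p': 1 → 6
  read 'q': 6 → 6
  read 'q': 6 → 6
  read 'r': 6 → 5
  read 'p': 5 → 6
  read 'r': 6 → 5
  read 'r': 5 → 6
  read 'r': 6 → 5
  read 'p': 5 → 6
  read 'r': 6 → 5
  read 'p': 5 → 6
  read 'r': 6 → 5
  read 'q': 5 → 1
  read 'r': 1 → 6
  end 6, rejected
w4:
  start at 5
  read 'p': 5 → 6
  read 'q': 6 → 6
  read 'q': 6 → 6
  read 'p': 6 → 4
  read 'p': 4 → 3
  read 'p': 3 → 1
  read 'p': 1 → 6
  read 'p': 6 → 4
  read 'p': 4 → 3
  read 'p': 3 → 1
  read 'r': 1 → 6
  read 'r': 6 → 5
  read 'p': 5 → 6
  read 'p': 6 → 4
  read 'p': 4 → 3
  read 'p': 3 → 1
  read 'r': 1 → 6
  read 'r': 6 → 5
  read 'p': 5 → 6
  end 6, rejected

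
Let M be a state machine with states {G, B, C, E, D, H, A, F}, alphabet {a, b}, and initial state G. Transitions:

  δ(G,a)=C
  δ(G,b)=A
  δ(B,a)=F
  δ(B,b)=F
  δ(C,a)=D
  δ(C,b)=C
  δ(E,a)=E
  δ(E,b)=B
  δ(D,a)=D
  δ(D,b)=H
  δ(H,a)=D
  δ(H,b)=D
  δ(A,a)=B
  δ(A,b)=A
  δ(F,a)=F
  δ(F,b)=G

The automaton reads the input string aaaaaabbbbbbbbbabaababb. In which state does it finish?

G → C → D → D → D → D → D → H → D → H → D → H → D → H → D → H → D → H → D → D → H → D → H → D

D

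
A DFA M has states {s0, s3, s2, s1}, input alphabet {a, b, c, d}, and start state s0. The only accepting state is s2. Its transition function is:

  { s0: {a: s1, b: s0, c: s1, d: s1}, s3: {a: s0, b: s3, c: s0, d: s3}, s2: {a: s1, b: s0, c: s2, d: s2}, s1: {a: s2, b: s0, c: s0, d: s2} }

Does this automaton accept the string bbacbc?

No

s0 → s0 → s0 → s1 → s0 → s0 → s1
End state s1 is not accepting.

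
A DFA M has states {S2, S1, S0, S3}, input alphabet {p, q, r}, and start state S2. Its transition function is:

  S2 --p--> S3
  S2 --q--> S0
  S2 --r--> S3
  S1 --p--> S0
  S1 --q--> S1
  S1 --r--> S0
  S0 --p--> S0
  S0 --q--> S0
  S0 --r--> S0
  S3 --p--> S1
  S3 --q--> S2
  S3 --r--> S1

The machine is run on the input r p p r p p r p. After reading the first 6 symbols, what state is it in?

Trace: S2 -r-> S3 -p-> S1 -p-> S0 -r-> S0 -p-> S0 -p-> S0
After 6 symbols: S0.

S0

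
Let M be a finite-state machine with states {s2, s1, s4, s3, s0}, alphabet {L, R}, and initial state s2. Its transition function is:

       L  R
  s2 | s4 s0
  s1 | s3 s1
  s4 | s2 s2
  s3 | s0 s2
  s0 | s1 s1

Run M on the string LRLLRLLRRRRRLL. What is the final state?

s0

Trace: s2 -L-> s4 -R-> s2 -L-> s4 -L-> s2 -R-> s0 -L-> s1 -L-> s3 -R-> s2 -R-> s0 -R-> s1 -R-> s1 -R-> s1 -L-> s3 -L-> s0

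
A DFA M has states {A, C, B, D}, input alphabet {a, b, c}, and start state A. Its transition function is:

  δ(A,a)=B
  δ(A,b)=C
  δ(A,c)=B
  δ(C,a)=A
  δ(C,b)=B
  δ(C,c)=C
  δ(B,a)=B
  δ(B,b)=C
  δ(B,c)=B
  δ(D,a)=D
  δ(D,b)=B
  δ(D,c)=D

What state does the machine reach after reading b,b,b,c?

C

start at A
read 'b': A → C
read 'b': C → B
read 'b': B → C
read 'c': C → C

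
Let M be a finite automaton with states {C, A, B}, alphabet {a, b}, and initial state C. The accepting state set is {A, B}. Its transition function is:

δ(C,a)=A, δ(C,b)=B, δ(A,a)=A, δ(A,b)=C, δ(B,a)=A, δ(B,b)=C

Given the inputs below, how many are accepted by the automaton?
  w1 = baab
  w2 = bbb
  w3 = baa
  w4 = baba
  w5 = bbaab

3

w1:
  start at C
  read 'b': C → B
  read 'a': B → A
  read 'a': A → A
  read 'b': A → C
  end C, rejected
w2:
  start at C
  read 'b': C → B
  read 'b': B → C
  read 'b': C → B
  end B, accepted
w3:
  start at C
  read 'b': C → B
  read 'a': B → A
  read 'a': A → A
  end A, accepted
w4:
  start at C
  read 'b': C → B
  read 'a': B → A
  read 'b': A → C
  read 'a': C → A
  end A, accepted
w5:
  start at C
  read 'b': C → B
  read 'b': B → C
  read 'a': C → A
  read 'a': A → A
  read 'b': A → C
  end C, rejected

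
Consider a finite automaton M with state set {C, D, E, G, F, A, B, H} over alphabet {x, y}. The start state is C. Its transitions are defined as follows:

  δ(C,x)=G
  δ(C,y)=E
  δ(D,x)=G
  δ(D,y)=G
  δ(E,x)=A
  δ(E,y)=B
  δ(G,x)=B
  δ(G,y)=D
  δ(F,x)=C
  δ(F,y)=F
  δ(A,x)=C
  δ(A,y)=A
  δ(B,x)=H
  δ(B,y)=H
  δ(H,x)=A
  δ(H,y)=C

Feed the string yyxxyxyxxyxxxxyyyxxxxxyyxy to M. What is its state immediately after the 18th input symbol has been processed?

Trace: C -y-> E -y-> B -x-> H -x-> A -y-> A -x-> C -y-> E -x-> A -x-> C -y-> E -x-> A -x-> C -x-> G -x-> B -y-> H -y-> C -y-> E -x-> A
After 18 symbols: A.

A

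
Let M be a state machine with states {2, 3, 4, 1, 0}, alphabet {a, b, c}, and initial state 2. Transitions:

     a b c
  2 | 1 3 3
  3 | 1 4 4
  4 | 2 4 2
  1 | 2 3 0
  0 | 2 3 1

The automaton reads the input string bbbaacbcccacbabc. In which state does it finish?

4

2 → 3 → 4 → 4 → 2 → 1 → 0 → 3 → 4 → 2 → 3 → 1 → 0 → 3 → 1 → 3 → 4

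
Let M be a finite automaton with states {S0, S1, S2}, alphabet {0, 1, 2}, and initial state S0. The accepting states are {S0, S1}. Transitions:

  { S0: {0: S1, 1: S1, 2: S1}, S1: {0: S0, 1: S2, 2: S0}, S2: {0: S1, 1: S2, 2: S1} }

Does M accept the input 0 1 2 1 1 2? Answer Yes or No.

Yes

start at S0
read '0': S0 → S1
read '1': S1 → S2
read '2': S2 → S1
read '1': S1 → S2
read '1': S2 → S2
read '2': S2 → S1
End state S1 is accepting.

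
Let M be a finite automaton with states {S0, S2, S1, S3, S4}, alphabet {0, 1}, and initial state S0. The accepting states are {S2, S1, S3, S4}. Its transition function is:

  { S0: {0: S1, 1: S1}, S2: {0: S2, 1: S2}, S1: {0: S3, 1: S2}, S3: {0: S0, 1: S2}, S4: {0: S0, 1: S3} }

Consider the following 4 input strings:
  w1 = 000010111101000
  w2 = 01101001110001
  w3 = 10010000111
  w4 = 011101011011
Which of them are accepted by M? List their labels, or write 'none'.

w1, w2, w3, w4

w1:
  start at S0
  read '0': S0 → S1
  read '0': S1 → S3
  read '0': S3 → S0
  read '0': S0 → S1
  read '1': S1 → S2
  read '0': S2 → S2
  read '1': S2 → S2
  read '1': S2 → S2
  read '1': S2 → S2
  read '1': S2 → S2
  read '0': S2 → S2
  read '1': S2 → S2
  read '0': S2 → S2
  read '0': S2 → S2
  read '0': S2 → S2
  end S2, accepted
w2:
  start at S0
  read '0': S0 → S1
  read '1': S1 → S2
  read '1': S2 → S2
  read '0': S2 → S2
  read '1': S2 → S2
  read '0': S2 → S2
  read '0': S2 → S2
  read '1': S2 → S2
  read '1': S2 → S2
  read '1': S2 → S2
  read '0': S2 → S2
  read '0': S2 → S2
  read '0': S2 → S2
  read '1': S2 → S2
  end S2, accepted
w3:
  start at S0
  read '1': S0 → S1
  read '0': S1 → S3
  read '0': S3 → S0
  read '1': S0 → S1
  read '0': S1 → S3
  read '0': S3 → S0
  read '0': S0 → S1
  read '0': S1 → S3
  read '1': S3 → S2
  read '1': S2 → S2
  read '1': S2 → S2
  end S2, accepted
w4:
  start at S0
  read '0': S0 → S1
  read '1': S1 → S2
  read '1': S2 → S2
  read '1': S2 → S2
  read '0': S2 → S2
  read '1': S2 → S2
  read '0': S2 → S2
  read '1': S2 → S2
  read '1': S2 → S2
  read '0': S2 → S2
  read '1': S2 → S2
  read '1': S2 → S2
  end S2, accepted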